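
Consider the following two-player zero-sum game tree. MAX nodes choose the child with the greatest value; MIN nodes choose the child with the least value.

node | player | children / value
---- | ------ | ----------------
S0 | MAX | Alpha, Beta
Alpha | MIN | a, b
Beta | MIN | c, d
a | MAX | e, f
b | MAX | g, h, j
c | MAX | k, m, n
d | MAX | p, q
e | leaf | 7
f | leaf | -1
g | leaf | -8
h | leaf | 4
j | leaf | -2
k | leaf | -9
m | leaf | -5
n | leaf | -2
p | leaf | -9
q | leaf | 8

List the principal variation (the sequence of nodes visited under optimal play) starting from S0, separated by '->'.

a (MAX): max(7, -1) = 7
b (MAX): max(-8, 4, -2) = 4
Alpha (MIN): min(7, 4) = 4
c (MAX): max(-9, -5, -2) = -2
d (MAX): max(-9, 8) = 8
Beta (MIN): min(-2, 8) = -2
S0 (MAX): max(4, -2) = 4
At S0, MAX picks Alpha (highest: 4).
At Alpha, MIN picks b (lowest: 4).
At b, MAX picks h (highest: 4).
Terminal value 4.

S0 -> Alpha -> b -> h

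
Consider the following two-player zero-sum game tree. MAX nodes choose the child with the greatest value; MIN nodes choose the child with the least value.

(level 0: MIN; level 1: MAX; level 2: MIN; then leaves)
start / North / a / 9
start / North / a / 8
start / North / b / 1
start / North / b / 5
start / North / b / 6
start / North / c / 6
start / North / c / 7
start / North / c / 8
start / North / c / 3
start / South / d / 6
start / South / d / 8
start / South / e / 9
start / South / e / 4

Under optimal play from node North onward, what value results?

8

a (MIN): min(9, 8) = 8
b (MIN): min(1, 5, 6) = 1
c (MIN): min(6, 7, 8, 3) = 3
North (MAX): max(8, 1, 3) = 8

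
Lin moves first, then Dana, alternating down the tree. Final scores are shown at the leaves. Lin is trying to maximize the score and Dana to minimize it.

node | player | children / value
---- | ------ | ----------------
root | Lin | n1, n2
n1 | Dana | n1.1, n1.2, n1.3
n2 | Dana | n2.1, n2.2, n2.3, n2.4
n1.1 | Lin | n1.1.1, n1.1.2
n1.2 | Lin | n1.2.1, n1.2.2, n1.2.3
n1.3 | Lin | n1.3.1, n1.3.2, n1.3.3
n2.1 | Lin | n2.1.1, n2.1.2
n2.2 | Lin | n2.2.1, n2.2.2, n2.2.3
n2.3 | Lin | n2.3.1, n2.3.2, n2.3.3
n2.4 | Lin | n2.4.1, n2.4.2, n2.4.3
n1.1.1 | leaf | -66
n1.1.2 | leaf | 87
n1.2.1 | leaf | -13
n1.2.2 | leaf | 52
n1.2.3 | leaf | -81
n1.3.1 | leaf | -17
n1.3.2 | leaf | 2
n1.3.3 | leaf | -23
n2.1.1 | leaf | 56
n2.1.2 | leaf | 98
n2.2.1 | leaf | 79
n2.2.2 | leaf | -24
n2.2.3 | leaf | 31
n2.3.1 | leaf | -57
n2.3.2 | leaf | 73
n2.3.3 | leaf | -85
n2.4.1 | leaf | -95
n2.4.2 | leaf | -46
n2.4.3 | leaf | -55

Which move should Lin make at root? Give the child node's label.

n1.1 (Lin): max(-66, 87) = 87
n1.2 (Lin): max(-13, 52, -81) = 52
n1.3 (Lin): max(-17, 2, -23) = 2
n1 (Dana): min(87, 52, 2) = 2
n2.1 (Lin): max(56, 98) = 98
n2.2 (Lin): max(79, -24, 31) = 79
n2.3 (Lin): max(-57, 73, -85) = 73
n2.4 (Lin): max(-95, -46, -55) = -46
n2 (Dana): min(98, 79, 73, -46) = -46
root (Lin): max(2, -46) = 2
Lin at root wants the highest of {n1=2, n2=-46}, so chooses n1.

n1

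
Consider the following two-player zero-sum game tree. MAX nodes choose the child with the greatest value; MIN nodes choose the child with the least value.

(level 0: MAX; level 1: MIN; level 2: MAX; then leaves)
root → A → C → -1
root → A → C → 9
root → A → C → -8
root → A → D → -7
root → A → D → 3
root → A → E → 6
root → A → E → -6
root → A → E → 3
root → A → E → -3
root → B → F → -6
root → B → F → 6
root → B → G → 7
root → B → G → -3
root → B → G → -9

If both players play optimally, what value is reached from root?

6

C (MAX): max(-1, 9, -8) = 9
D (MAX): max(-7, 3) = 3
E (MAX): max(6, -6, 3, -3) = 6
A (MIN): min(9, 3, 6) = 3
F (MAX): max(-6, 6) = 6
G (MAX): max(7, -3, -9) = 7
B (MIN): min(6, 7) = 6
root (MAX): max(3, 6) = 6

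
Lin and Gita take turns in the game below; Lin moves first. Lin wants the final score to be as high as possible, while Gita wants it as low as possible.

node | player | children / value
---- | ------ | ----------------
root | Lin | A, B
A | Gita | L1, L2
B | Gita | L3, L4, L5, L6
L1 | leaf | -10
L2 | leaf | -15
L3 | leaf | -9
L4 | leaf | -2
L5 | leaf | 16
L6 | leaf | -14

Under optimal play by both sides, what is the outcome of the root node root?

A (Gita): min(-10, -15) = -15
B (Gita): min(-9, -2, 16, -14) = -14
root (Lin): max(-15, -14) = -14

-14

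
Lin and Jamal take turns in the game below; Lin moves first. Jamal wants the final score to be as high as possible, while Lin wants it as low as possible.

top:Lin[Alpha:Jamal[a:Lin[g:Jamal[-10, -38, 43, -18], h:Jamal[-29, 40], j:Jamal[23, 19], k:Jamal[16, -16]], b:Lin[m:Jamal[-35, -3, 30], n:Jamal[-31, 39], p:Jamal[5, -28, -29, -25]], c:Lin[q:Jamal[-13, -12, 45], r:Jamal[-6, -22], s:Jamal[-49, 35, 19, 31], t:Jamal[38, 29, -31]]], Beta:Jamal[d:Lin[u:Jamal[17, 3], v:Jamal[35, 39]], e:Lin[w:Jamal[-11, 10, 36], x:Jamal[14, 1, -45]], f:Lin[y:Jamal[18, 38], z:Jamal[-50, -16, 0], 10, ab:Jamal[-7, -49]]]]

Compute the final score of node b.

m (Jamal): max(-35, -3, 30) = 30
n (Jamal): max(-31, 39) = 39
p (Jamal): max(5, -28, -29, -25) = 5
b (Lin): min(30, 39, 5) = 5

5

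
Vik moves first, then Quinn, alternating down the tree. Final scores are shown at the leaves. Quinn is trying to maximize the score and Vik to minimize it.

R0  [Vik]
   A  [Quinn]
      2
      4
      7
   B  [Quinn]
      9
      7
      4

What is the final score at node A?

A (Quinn): max(2, 4, 7) = 7

7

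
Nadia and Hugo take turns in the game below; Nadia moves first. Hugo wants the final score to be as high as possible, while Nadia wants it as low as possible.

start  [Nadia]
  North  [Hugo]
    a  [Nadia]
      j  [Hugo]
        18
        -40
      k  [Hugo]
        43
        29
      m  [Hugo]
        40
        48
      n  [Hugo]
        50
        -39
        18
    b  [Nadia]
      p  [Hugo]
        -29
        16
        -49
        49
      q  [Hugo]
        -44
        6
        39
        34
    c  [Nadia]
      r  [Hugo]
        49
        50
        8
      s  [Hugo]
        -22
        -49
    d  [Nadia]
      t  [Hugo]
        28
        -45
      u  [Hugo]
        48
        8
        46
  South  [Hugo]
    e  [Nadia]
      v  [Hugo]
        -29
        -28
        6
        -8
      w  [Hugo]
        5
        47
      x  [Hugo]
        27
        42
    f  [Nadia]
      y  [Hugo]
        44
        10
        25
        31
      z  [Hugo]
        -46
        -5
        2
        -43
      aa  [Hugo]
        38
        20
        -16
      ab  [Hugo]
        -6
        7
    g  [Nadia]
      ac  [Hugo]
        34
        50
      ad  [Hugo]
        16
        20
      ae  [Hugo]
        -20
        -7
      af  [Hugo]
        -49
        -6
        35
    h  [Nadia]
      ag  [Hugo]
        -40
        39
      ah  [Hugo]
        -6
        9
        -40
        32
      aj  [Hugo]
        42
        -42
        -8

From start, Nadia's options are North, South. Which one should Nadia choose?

South

j (Hugo): max(18, -40) = 18
k (Hugo): max(43, 29) = 43
m (Hugo): max(40, 48) = 48
n (Hugo): max(50, -39, 18) = 50
a (Nadia): min(18, 43, 48, 50) = 18
p (Hugo): max(-29, 16, -49, 49) = 49
q (Hugo): max(-44, 6, 39, 34) = 39
b (Nadia): min(49, 39) = 39
r (Hugo): max(49, 50, 8) = 50
s (Hugo): max(-22, -49) = -22
c (Nadia): min(50, -22) = -22
t (Hugo): max(28, -45) = 28
u (Hugo): max(48, 8, 46) = 48
d (Nadia): min(28, 48) = 28
North (Hugo): max(18, 39, -22, 28) = 39
v (Hugo): max(-29, -28, 6, -8) = 6
w (Hugo): max(5, 47) = 47
x (Hugo): max(27, 42) = 42
e (Nadia): min(6, 47, 42) = 6
y (Hugo): max(44, 10, 25, 31) = 44
z (Hugo): max(-46, -5, 2, -43) = 2
aa (Hugo): max(38, 20, -16) = 38
ab (Hugo): max(-6, 7) = 7
f (Nadia): min(44, 2, 38, 7) = 2
ac (Hugo): max(34, 50) = 50
ad (Hugo): max(16, 20) = 20
ae (Hugo): max(-20, -7) = -7
af (Hugo): max(-49, -6, 35) = 35
g (Nadia): min(50, 20, -7, 35) = -7
ag (Hugo): max(-40, 39) = 39
ah (Hugo): max(-6, 9, -40, 32) = 32
aj (Hugo): max(42, -42, -8) = 42
h (Nadia): min(39, 32, 42) = 32
South (Hugo): max(6, 2, -7, 32) = 32
start (Nadia): min(39, 32) = 32
Nadia at start wants the lowest of {North=39, South=32}, so chooses South.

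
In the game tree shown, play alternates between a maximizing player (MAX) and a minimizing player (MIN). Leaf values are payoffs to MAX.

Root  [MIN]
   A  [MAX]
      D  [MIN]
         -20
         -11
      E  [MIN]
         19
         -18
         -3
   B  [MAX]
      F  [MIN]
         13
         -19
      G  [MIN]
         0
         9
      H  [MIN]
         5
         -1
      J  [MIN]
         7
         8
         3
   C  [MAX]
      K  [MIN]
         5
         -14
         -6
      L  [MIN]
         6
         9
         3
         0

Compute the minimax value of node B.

F (MIN): min(13, -19) = -19
G (MIN): min(0, 9) = 0
H (MIN): min(5, -1) = -1
J (MIN): min(7, 8, 3) = 3
B (MAX): max(-19, 0, -1, 3) = 3

3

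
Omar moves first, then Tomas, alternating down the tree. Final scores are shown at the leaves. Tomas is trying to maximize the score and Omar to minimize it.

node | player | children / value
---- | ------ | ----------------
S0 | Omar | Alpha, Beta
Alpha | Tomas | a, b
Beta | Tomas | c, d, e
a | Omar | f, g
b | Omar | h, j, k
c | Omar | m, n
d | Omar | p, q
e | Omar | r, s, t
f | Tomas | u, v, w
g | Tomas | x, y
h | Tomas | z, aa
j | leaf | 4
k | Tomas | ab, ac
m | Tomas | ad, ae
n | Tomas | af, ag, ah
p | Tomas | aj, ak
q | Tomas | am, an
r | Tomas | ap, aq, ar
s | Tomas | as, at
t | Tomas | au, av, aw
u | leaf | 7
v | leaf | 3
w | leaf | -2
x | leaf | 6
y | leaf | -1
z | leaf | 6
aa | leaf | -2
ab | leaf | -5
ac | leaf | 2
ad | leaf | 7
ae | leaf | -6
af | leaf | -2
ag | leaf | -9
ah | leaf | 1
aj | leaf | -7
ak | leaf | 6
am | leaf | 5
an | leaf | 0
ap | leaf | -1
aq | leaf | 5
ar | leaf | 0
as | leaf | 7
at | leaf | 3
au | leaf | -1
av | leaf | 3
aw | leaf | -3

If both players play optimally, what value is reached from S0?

5

f (Tomas): max(7, 3, -2) = 7
g (Tomas): max(6, -1) = 6
a (Omar): min(7, 6) = 6
h (Tomas): max(6, -2) = 6
k (Tomas): max(-5, 2) = 2
b (Omar): min(6, 4, 2) = 2
Alpha (Tomas): max(6, 2) = 6
m (Tomas): max(7, -6) = 7
n (Tomas): max(-2, -9, 1) = 1
c (Omar): min(7, 1) = 1
p (Tomas): max(-7, 6) = 6
q (Tomas): max(5, 0) = 5
d (Omar): min(6, 5) = 5
r (Tomas): max(-1, 5, 0) = 5
s (Tomas): max(7, 3) = 7
t (Tomas): max(-1, 3, -3) = 3
e (Omar): min(5, 7, 3) = 3
Beta (Tomas): max(1, 5, 3) = 5
S0 (Omar): min(6, 5) = 5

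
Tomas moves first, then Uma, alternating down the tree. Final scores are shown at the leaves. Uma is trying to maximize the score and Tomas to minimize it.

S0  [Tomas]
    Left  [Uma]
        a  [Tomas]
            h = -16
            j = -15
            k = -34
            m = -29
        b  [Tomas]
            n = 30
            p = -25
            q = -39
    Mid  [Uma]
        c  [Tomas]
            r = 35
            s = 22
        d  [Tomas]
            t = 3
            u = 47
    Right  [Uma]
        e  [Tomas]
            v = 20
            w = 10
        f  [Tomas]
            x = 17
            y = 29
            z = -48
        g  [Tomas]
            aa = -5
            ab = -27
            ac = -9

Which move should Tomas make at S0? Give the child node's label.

Left

a (Tomas): min(-16, -15, -34, -29) = -34
b (Tomas): min(30, -25, -39) = -39
Left (Uma): max(-34, -39) = -34
c (Tomas): min(35, 22) = 22
d (Tomas): min(3, 47) = 3
Mid (Uma): max(22, 3) = 22
e (Tomas): min(20, 10) = 10
f (Tomas): min(17, 29, -48) = -48
g (Tomas): min(-5, -27, -9) = -27
Right (Uma): max(10, -48, -27) = 10
S0 (Tomas): min(-34, 22, 10) = -34
Tomas at S0 wants the lowest of {Left=-34, Mid=22, Right=10}, so chooses Left.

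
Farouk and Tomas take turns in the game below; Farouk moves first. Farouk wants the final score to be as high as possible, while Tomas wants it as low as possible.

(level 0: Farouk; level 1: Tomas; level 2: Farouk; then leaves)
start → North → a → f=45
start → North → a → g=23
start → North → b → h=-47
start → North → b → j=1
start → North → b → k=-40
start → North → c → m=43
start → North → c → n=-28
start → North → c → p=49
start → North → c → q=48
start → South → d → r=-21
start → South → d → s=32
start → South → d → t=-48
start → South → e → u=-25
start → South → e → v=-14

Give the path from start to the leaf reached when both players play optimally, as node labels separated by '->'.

start -> North -> b -> j

a (Farouk): max(45, 23) = 45
b (Farouk): max(-47, 1, -40) = 1
c (Farouk): max(43, -28, 49, 48) = 49
North (Tomas): min(45, 1, 49) = 1
d (Farouk): max(-21, 32, -48) = 32
e (Farouk): max(-25, -14) = -14
South (Tomas): min(32, -14) = -14
start (Farouk): max(1, -14) = 1
At start, Farouk picks North (highest: 1).
At North, Tomas picks b (lowest: 1).
At b, Farouk picks j (highest: 1).
Terminal value 1.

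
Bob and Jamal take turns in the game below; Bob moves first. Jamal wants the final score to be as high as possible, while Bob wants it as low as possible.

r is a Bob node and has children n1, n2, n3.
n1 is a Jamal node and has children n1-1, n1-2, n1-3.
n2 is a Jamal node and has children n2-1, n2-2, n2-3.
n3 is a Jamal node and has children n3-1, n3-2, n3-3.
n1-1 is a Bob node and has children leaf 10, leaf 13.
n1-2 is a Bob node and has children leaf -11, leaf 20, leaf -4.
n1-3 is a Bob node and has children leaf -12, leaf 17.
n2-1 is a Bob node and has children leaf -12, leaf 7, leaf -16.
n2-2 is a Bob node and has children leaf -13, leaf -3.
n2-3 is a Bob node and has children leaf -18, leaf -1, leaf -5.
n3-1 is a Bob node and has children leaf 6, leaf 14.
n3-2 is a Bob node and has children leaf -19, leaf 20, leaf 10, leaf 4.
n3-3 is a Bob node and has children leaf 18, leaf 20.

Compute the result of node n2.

-13

n2-1 (Bob): min(-12, 7, -16) = -16
n2-2 (Bob): min(-13, -3) = -13
n2-3 (Bob): min(-18, -1, -5) = -18
n2 (Jamal): max(-16, -13, -18) = -13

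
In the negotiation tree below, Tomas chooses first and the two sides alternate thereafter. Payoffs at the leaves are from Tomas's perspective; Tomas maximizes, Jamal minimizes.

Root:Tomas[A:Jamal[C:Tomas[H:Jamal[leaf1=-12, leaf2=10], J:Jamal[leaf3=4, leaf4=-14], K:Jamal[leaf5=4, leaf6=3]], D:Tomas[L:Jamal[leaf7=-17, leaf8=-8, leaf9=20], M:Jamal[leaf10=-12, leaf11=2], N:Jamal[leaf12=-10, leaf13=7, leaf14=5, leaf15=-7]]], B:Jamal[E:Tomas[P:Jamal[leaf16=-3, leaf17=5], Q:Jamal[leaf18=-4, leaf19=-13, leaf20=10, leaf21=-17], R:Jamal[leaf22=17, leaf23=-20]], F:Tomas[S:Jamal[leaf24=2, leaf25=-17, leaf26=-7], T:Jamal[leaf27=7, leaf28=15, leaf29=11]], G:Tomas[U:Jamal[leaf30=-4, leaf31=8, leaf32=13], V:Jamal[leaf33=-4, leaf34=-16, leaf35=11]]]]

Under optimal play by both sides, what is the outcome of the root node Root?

-4

H (Jamal): min(-12, 10) = -12
J (Jamal): min(4, -14) = -14
K (Jamal): min(4, 3) = 3
C (Tomas): max(-12, -14, 3) = 3
L (Jamal): min(-17, -8, 20) = -17
M (Jamal): min(-12, 2) = -12
N (Jamal): min(-10, 7, 5, -7) = -10
D (Tomas): max(-17, -12, -10) = -10
A (Jamal): min(3, -10) = -10
P (Jamal): min(-3, 5) = -3
Q (Jamal): min(-4, -13, 10, -17) = -17
R (Jamal): min(17, -20) = -20
E (Tomas): max(-3, -17, -20) = -3
S (Jamal): min(2, -17, -7) = -17
T (Jamal): min(7, 15, 11) = 7
F (Tomas): max(-17, 7) = 7
U (Jamal): min(-4, 8, 13) = -4
V (Jamal): min(-4, -16, 11) = -16
G (Tomas): max(-4, -16) = -4
B (Jamal): min(-3, 7, -4) = -4
Root (Tomas): max(-10, -4) = -4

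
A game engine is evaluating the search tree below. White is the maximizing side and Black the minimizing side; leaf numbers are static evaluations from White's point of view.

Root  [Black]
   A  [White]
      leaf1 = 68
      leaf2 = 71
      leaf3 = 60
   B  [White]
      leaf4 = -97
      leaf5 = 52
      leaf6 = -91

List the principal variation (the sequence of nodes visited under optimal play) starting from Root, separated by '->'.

Root -> B -> leaf5

A (White): max(68, 71, 60) = 71
B (White): max(-97, 52, -91) = 52
Root (Black): min(71, 52) = 52
At Root, Black picks B (lowest: 52).
At B, White picks leaf5 (highest: 52).
Terminal value 52.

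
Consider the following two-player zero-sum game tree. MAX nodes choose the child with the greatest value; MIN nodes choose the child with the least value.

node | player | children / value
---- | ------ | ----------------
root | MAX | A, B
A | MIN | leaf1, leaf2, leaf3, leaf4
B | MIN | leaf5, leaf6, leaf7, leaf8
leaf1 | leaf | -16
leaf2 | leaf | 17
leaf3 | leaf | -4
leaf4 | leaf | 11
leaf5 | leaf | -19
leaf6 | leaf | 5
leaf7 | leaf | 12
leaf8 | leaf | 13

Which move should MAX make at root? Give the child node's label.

A

A (MIN): min(-16, 17, -4, 11) = -16
B (MIN): min(-19, 5, 12, 13) = -19
root (MAX): max(-16, -19) = -16
MAX at root wants the highest of {A=-16, B=-19}, so chooses A.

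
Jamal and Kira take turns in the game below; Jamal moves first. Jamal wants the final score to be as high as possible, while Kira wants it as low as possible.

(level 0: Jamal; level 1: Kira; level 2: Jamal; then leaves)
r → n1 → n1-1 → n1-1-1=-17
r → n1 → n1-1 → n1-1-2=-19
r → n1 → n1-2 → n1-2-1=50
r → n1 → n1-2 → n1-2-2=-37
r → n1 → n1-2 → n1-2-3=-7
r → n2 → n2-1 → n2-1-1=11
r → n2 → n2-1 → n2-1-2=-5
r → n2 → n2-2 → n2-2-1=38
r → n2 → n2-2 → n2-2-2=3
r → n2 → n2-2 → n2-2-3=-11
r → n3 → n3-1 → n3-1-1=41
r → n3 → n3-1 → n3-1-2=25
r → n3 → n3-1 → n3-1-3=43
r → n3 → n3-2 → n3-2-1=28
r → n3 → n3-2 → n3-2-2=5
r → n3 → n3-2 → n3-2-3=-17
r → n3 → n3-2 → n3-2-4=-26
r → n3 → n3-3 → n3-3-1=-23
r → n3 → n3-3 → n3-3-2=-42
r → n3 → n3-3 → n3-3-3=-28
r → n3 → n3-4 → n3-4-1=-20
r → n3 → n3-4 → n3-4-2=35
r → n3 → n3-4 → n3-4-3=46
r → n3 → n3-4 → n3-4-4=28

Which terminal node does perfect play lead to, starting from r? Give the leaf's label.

n1-1 (Jamal): max(-17, -19) = -17
n1-2 (Jamal): max(50, -37, -7) = 50
n1 (Kira): min(-17, 50) = -17
n2-1 (Jamal): max(11, -5) = 11
n2-2 (Jamal): max(38, 3, -11) = 38
n2 (Kira): min(11, 38) = 11
n3-1 (Jamal): max(41, 25, 43) = 43
n3-2 (Jamal): max(28, 5, -17, -26) = 28
n3-3 (Jamal): max(-23, -42, -28) = -23
n3-4 (Jamal): max(-20, 35, 46, 28) = 46
n3 (Kira): min(43, 28, -23, 46) = -23
r (Jamal): max(-17, 11, -23) = 11
At r, Jamal picks n2 (highest: 11).
At n2, Kira picks n2-1 (lowest: 11).
At n2-1, Jamal picks n2-1-1 (highest: 11).
Terminal value 11.

n2-1-1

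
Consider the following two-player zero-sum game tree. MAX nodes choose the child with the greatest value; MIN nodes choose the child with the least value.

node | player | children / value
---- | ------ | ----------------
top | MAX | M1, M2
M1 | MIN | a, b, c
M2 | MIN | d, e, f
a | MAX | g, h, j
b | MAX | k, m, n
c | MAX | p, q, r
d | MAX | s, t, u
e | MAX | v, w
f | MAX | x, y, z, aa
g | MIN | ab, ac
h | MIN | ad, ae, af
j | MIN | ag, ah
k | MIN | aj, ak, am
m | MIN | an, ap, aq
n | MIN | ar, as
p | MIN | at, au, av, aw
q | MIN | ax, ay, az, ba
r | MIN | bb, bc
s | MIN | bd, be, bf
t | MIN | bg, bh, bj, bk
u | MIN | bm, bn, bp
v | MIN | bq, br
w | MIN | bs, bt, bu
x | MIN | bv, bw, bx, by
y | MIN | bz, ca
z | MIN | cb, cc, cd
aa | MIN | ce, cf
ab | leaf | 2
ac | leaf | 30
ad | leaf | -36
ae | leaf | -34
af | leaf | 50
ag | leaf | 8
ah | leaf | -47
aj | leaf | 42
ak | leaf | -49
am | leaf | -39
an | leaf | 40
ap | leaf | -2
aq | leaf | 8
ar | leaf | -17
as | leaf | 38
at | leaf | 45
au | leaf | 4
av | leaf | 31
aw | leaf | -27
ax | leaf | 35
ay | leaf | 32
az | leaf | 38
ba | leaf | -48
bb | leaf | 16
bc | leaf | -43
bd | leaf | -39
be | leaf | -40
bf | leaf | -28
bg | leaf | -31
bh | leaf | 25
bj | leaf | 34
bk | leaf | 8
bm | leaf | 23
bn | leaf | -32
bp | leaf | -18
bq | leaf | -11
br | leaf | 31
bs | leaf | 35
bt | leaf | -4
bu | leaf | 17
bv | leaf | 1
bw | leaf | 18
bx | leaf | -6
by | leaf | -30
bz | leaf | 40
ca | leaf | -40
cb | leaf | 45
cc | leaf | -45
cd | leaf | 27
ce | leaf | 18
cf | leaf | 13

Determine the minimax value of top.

-27

g (MIN): min(2, 30) = 2
h (MIN): min(-36, -34, 50) = -36
j (MIN): min(8, -47) = -47
a (MAX): max(2, -36, -47) = 2
k (MIN): min(42, -49, -39) = -49
m (MIN): min(40, -2, 8) = -2
n (MIN): min(-17, 38) = -17
b (MAX): max(-49, -2, -17) = -2
p (MIN): min(45, 4, 31, -27) = -27
q (MIN): min(35, 32, 38, -48) = -48
r (MIN): min(16, -43) = -43
c (MAX): max(-27, -48, -43) = -27
M1 (MIN): min(2, -2, -27) = -27
s (MIN): min(-39, -40, -28) = -40
t (MIN): min(-31, 25, 34, 8) = -31
u (MIN): min(23, -32, -18) = -32
d (MAX): max(-40, -31, -32) = -31
v (MIN): min(-11, 31) = -11
w (MIN): min(35, -4, 17) = -4
e (MAX): max(-11, -4) = -4
x (MIN): min(1, 18, -6, -30) = -30
y (MIN): min(40, -40) = -40
z (MIN): min(45, -45, 27) = -45
aa (MIN): min(18, 13) = 13
f (MAX): max(-30, -40, -45, 13) = 13
M2 (MIN): min(-31, -4, 13) = -31
top (MAX): max(-27, -31) = -27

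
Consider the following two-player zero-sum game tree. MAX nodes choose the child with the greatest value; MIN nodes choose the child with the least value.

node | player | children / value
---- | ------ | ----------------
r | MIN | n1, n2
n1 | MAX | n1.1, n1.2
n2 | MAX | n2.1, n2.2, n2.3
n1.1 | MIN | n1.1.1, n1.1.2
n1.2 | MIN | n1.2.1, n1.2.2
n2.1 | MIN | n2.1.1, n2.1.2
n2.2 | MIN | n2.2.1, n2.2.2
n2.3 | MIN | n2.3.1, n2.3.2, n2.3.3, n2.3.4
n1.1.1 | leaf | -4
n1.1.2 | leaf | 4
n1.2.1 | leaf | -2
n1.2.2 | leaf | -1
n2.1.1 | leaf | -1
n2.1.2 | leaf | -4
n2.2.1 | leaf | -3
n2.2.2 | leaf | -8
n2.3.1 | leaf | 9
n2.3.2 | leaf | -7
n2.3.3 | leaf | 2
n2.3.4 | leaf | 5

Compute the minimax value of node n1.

n1.1 (MIN): min(-4, 4) = -4
n1.2 (MIN): min(-2, -1) = -2
n1 (MAX): max(-4, -2) = -2

-2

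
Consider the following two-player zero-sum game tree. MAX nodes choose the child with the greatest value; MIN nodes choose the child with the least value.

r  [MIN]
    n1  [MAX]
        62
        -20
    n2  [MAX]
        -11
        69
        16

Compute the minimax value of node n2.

n2 (MAX): max(-11, 69, 16) = 69

69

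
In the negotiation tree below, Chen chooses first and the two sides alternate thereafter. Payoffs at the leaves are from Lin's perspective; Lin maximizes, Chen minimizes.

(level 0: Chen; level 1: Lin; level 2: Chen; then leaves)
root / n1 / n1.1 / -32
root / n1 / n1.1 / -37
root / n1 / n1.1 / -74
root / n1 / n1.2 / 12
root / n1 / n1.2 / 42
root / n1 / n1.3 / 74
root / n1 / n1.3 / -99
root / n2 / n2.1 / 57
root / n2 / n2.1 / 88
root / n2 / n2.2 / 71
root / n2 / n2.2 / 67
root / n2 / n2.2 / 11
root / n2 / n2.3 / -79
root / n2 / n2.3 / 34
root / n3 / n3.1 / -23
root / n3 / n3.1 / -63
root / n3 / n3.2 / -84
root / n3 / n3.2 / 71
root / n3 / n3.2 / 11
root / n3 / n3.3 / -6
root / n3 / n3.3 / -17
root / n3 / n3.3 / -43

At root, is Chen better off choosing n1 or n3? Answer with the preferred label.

n3

n1.1 (Chen): min(-32, -37, -74) = -74
n1.2 (Chen): min(12, 42) = 12
n1.3 (Chen): min(74, -99) = -99
n1 (Lin): max(-74, 12, -99) = 12
n3.1 (Chen): min(-23, -63) = -63
n3.2 (Chen): min(-84, 71, 11) = -84
n3.3 (Chen): min(-6, -17, -43) = -43
n3 (Lin): max(-63, -84, -43) = -43
Chen prefers the lower value; n1=12, n3=-43. n3 is better since -43 < 12.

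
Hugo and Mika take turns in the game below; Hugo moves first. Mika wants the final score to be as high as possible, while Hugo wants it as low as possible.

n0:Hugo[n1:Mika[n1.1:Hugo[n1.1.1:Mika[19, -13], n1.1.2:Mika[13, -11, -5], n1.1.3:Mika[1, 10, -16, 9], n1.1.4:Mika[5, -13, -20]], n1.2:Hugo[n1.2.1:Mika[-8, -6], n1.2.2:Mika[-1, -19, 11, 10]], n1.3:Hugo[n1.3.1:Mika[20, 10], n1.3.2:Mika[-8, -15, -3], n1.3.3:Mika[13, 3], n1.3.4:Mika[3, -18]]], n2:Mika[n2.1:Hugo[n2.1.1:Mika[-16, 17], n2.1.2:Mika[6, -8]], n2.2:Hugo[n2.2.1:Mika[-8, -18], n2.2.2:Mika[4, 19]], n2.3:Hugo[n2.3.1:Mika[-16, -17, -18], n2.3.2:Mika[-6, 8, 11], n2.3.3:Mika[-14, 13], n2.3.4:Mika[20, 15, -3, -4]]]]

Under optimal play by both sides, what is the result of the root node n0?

5

n1.1.1 (Mika): max(19, -13) = 19
n1.1.2 (Mika): max(13, -11, -5) = 13
n1.1.3 (Mika): max(1, 10, -16, 9) = 10
n1.1.4 (Mika): max(5, -13, -20) = 5
n1.1 (Hugo): min(19, 13, 10, 5) = 5
n1.2.1 (Mika): max(-8, -6) = -6
n1.2.2 (Mika): max(-1, -19, 11, 10) = 11
n1.2 (Hugo): min(-6, 11) = -6
n1.3.1 (Mika): max(20, 10) = 20
n1.3.2 (Mika): max(-8, -15, -3) = -3
n1.3.3 (Mika): max(13, 3) = 13
n1.3.4 (Mika): max(3, -18) = 3
n1.3 (Hugo): min(20, -3, 13, 3) = -3
n1 (Mika): max(5, -6, -3) = 5
n2.1.1 (Mika): max(-16, 17) = 17
n2.1.2 (Mika): max(6, -8) = 6
n2.1 (Hugo): min(17, 6) = 6
n2.2.1 (Mika): max(-8, -18) = -8
n2.2.2 (Mika): max(4, 19) = 19
n2.2 (Hugo): min(-8, 19) = -8
n2.3.1 (Mika): max(-16, -17, -18) = -16
n2.3.2 (Mika): max(-6, 8, 11) = 11
n2.3.3 (Mika): max(-14, 13) = 13
n2.3.4 (Mika): max(20, 15, -3, -4) = 20
n2.3 (Hugo): min(-16, 11, 13, 20) = -16
n2 (Mika): max(6, -8, -16) = 6
n0 (Hugo): min(5, 6) = 5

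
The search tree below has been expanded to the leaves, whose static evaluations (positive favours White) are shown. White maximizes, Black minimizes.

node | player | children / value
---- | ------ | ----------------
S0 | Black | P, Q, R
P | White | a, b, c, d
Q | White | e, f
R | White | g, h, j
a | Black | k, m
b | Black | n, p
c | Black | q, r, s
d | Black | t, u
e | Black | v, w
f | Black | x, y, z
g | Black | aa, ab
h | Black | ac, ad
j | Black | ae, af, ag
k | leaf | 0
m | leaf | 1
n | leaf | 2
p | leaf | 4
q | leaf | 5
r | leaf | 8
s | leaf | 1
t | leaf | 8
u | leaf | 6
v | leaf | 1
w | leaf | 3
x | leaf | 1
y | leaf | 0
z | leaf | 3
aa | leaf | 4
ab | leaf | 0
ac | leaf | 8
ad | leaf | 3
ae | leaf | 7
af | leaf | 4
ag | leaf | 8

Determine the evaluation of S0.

1

a (Black): min(0, 1) = 0
b (Black): min(2, 4) = 2
c (Black): min(5, 8, 1) = 1
d (Black): min(8, 6) = 6
P (White): max(0, 2, 1, 6) = 6
e (Black): min(1, 3) = 1
f (Black): min(1, 0, 3) = 0
Q (White): max(1, 0) = 1
g (Black): min(4, 0) = 0
h (Black): min(8, 3) = 3
j (Black): min(7, 4, 8) = 4
R (White): max(0, 3, 4) = 4
S0 (Black): min(6, 1, 4) = 1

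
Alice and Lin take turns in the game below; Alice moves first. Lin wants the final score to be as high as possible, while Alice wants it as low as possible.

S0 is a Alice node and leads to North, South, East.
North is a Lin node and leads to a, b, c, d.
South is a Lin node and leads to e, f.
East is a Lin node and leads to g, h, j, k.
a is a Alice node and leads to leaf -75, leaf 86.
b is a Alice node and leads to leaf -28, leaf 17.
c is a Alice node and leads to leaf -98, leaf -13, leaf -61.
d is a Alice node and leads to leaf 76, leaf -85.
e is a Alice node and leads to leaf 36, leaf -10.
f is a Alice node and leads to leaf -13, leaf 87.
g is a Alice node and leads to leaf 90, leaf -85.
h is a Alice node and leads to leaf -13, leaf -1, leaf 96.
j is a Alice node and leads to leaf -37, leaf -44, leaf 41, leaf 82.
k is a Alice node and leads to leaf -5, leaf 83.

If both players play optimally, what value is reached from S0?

a (Alice): min(-75, 86) = -75
b (Alice): min(-28, 17) = -28
c (Alice): min(-98, -13, -61) = -98
d (Alice): min(76, -85) = -85
North (Lin): max(-75, -28, -98, -85) = -28
e (Alice): min(36, -10) = -10
f (Alice): min(-13, 87) = -13
South (Lin): max(-10, -13) = -10
g (Alice): min(90, -85) = -85
h (Alice): min(-13, -1, 96) = -13
j (Alice): min(-37, -44, 41, 82) = -44
k (Alice): min(-5, 83) = -5
East (Lin): max(-85, -13, -44, -5) = -5
S0 (Alice): min(-28, -10, -5) = -28

-28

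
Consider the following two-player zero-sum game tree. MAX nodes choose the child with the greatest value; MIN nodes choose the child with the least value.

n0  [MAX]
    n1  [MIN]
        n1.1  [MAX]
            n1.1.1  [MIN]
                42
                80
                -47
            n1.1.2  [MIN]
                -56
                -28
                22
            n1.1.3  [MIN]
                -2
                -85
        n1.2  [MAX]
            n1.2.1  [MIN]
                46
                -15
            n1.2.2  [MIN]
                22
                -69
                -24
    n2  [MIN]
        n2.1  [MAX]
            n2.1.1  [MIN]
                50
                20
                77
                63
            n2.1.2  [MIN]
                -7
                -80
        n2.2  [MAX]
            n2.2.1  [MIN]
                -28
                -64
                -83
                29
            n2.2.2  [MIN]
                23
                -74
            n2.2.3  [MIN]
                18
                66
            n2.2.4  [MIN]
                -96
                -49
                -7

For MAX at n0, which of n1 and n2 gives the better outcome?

n1.1.1 (MIN): min(42, 80, -47) = -47
n1.1.2 (MIN): min(-56, -28, 22) = -56
n1.1.3 (MIN): min(-2, -85) = -85
n1.1 (MAX): max(-47, -56, -85) = -47
n1.2.1 (MIN): min(46, -15) = -15
n1.2.2 (MIN): min(22, -69, -24) = -69
n1.2 (MAX): max(-15, -69) = -15
n1 (MIN): min(-47, -15) = -47
n2.1.1 (MIN): min(50, 20, 77, 63) = 20
n2.1.2 (MIN): min(-7, -80) = -80
n2.1 (MAX): max(20, -80) = 20
n2.2.1 (MIN): min(-28, -64, -83, 29) = -83
n2.2.2 (MIN): min(23, -74) = -74
n2.2.3 (MIN): min(18, 66) = 18
n2.2.4 (MIN): min(-96, -49, -7) = -96
n2.2 (MAX): max(-83, -74, 18, -96) = 18
n2 (MIN): min(20, 18) = 18
MAX prefers the higher value; n1=-47, n2=18. n2 is better since 18 > -47.

n2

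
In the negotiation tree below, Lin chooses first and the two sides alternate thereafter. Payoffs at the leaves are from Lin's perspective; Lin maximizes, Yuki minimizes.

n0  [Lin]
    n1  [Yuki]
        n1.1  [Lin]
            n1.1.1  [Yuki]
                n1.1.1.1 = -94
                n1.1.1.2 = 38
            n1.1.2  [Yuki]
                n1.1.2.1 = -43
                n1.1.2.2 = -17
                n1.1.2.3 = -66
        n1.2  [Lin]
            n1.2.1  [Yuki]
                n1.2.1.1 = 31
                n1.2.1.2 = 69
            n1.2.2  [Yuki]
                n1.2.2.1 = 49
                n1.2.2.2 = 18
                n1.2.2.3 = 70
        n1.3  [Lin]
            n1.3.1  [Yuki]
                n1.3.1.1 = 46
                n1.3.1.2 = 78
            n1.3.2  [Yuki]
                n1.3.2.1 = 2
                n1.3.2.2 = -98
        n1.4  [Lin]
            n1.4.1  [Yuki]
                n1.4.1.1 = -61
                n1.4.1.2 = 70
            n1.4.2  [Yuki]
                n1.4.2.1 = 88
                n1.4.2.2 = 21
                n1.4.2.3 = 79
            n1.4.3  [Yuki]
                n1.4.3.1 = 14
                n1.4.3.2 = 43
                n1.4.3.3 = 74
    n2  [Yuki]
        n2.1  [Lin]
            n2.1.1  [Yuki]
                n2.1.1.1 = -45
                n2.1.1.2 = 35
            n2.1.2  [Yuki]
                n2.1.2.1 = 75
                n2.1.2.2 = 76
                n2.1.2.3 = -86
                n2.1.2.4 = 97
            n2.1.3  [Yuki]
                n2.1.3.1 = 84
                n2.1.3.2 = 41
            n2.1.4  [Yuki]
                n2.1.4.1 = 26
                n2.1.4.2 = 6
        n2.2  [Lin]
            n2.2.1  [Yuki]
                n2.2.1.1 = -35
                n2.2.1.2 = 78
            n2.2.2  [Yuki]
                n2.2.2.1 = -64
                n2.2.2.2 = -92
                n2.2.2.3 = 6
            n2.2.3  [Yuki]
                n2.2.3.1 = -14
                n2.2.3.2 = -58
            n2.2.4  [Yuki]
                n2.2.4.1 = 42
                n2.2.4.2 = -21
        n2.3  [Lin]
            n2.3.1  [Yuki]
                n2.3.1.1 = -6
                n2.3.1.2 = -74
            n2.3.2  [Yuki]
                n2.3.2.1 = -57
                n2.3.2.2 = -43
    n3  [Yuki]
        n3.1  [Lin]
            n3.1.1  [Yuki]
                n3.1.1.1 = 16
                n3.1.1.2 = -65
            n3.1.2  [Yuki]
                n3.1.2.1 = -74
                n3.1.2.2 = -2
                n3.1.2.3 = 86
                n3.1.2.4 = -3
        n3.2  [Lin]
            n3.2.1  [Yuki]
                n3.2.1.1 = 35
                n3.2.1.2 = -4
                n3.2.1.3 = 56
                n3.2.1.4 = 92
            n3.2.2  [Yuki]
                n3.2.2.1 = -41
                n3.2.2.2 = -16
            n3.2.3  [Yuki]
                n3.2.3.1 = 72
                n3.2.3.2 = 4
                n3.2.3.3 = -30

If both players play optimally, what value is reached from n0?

-57

n1.1.1 (Yuki): min(-94, 38) = -94
n1.1.2 (Yuki): min(-43, -17, -66) = -66
n1.1 (Lin): max(-94, -66) = -66
n1.2.1 (Yuki): min(31, 69) = 31
n1.2.2 (Yuki): min(49, 18, 70) = 18
n1.2 (Lin): max(31, 18) = 31
n1.3.1 (Yuki): min(46, 78) = 46
n1.3.2 (Yuki): min(2, -98) = -98
n1.3 (Lin): max(46, -98) = 46
n1.4.1 (Yuki): min(-61, 70) = -61
n1.4.2 (Yuki): min(88, 21, 79) = 21
n1.4.3 (Yuki): min(14, 43, 74) = 14
n1.4 (Lin): max(-61, 21, 14) = 21
n1 (Yuki): min(-66, 31, 46, 21) = -66
n2.1.1 (Yuki): min(-45, 35) = -45
n2.1.2 (Yuki): min(75, 76, -86, 97) = -86
n2.1.3 (Yuki): min(84, 41) = 41
n2.1.4 (Yuki): min(26, 6) = 6
n2.1 (Lin): max(-45, -86, 41, 6) = 41
n2.2.1 (Yuki): min(-35, 78) = -35
n2.2.2 (Yuki): min(-64, -92, 6) = -92
n2.2.3 (Yuki): min(-14, -58) = -58
n2.2.4 (Yuki): min(42, -21) = -21
n2.2 (Lin): max(-35, -92, -58, -21) = -21
n2.3.1 (Yuki): min(-6, -74) = -74
n2.3.2 (Yuki): min(-57, -43) = -57
n2.3 (Lin): max(-74, -57) = -57
n2 (Yuki): min(41, -21, -57) = -57
n3.1.1 (Yuki): min(16, -65) = -65
n3.1.2 (Yuki): min(-74, -2, 86, -3) = -74
n3.1 (Lin): max(-65, -74) = -65
n3.2.1 (Yuki): min(35, -4, 56, 92) = -4
n3.2.2 (Yuki): min(-41, -16) = -41
n3.2.3 (Yuki): min(72, 4, -30) = -30
n3.2 (Lin): max(-4, -41, -30) = -4
n3 (Yuki): min(-65, -4) = -65
n0 (Lin): max(-66, -57, -65) = -57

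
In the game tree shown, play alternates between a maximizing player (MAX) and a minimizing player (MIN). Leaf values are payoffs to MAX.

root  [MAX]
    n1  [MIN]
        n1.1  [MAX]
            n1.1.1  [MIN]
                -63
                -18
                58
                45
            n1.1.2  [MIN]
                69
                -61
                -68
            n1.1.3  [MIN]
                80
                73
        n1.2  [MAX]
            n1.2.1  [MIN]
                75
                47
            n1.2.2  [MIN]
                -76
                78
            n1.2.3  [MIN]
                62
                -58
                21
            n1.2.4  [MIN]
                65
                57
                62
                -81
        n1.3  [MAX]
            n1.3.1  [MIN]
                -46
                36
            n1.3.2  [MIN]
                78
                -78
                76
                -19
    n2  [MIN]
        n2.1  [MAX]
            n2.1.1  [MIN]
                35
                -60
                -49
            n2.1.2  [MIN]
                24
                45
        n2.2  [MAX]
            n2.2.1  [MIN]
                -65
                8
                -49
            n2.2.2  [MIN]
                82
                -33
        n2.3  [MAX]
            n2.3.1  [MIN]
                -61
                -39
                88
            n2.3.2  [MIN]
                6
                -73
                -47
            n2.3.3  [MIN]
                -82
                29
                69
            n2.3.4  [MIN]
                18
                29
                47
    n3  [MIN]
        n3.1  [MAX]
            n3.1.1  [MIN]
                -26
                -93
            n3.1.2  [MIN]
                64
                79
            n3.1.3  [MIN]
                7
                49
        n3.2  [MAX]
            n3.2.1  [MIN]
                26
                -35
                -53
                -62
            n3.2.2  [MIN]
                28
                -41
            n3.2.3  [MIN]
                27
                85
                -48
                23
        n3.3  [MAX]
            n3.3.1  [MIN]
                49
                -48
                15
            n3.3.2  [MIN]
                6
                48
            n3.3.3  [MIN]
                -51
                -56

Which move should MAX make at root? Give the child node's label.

n1.1.1 (MIN): min(-63, -18, 58, 45) = -63
n1.1.2 (MIN): min(69, -61, -68) = -68
n1.1.3 (MIN): min(80, 73) = 73
n1.1 (MAX): max(-63, -68, 73) = 73
n1.2.1 (MIN): min(75, 47) = 47
n1.2.2 (MIN): min(-76, 78) = -76
n1.2.3 (MIN): min(62, -58, 21) = -58
n1.2.4 (MIN): min(65, 57, 62, -81) = -81
n1.2 (MAX): max(47, -76, -58, -81) = 47
n1.3.1 (MIN): min(-46, 36) = -46
n1.3.2 (MIN): min(78, -78, 76, -19) = -78
n1.3 (MAX): max(-46, -78) = -46
n1 (MIN): min(73, 47, -46) = -46
n2.1.1 (MIN): min(35, -60, -49) = -60
n2.1.2 (MIN): min(24, 45) = 24
n2.1 (MAX): max(-60, 24) = 24
n2.2.1 (MIN): min(-65, 8, -49) = -65
n2.2.2 (MIN): min(82, -33) = -33
n2.2 (MAX): max(-65, -33) = -33
n2.3.1 (MIN): min(-61, -39, 88) = -61
n2.3.2 (MIN): min(6, -73, -47) = -73
n2.3.3 (MIN): min(-82, 29, 69) = -82
n2.3.4 (MIN): min(18, 29, 47) = 18
n2.3 (MAX): max(-61, -73, -82, 18) = 18
n2 (MIN): min(24, -33, 18) = -33
n3.1.1 (MIN): min(-26, -93) = -93
n3.1.2 (MIN): min(64, 79) = 64
n3.1.3 (MIN): min(7, 49) = 7
n3.1 (MAX): max(-93, 64, 7) = 64
n3.2.1 (MIN): min(26, -35, -53, -62) = -62
n3.2.2 (MIN): min(28, -41) = -41
n3.2.3 (MIN): min(27, 85, -48, 23) = -48
n3.2 (MAX): max(-62, -41, -48) = -41
n3.3.1 (MIN): min(49, -48, 15) = -48
n3.3.2 (MIN): min(6, 48) = 6
n3.3.3 (MIN): min(-51, -56) = -56
n3.3 (MAX): max(-48, 6, -56) = 6
n3 (MIN): min(64, -41, 6) = -41
root (MAX): max(-46, -33, -41) = -33
MAX at root wants the highest of {n1=-46, n2=-33, n3=-41}, so chooses n2.

n2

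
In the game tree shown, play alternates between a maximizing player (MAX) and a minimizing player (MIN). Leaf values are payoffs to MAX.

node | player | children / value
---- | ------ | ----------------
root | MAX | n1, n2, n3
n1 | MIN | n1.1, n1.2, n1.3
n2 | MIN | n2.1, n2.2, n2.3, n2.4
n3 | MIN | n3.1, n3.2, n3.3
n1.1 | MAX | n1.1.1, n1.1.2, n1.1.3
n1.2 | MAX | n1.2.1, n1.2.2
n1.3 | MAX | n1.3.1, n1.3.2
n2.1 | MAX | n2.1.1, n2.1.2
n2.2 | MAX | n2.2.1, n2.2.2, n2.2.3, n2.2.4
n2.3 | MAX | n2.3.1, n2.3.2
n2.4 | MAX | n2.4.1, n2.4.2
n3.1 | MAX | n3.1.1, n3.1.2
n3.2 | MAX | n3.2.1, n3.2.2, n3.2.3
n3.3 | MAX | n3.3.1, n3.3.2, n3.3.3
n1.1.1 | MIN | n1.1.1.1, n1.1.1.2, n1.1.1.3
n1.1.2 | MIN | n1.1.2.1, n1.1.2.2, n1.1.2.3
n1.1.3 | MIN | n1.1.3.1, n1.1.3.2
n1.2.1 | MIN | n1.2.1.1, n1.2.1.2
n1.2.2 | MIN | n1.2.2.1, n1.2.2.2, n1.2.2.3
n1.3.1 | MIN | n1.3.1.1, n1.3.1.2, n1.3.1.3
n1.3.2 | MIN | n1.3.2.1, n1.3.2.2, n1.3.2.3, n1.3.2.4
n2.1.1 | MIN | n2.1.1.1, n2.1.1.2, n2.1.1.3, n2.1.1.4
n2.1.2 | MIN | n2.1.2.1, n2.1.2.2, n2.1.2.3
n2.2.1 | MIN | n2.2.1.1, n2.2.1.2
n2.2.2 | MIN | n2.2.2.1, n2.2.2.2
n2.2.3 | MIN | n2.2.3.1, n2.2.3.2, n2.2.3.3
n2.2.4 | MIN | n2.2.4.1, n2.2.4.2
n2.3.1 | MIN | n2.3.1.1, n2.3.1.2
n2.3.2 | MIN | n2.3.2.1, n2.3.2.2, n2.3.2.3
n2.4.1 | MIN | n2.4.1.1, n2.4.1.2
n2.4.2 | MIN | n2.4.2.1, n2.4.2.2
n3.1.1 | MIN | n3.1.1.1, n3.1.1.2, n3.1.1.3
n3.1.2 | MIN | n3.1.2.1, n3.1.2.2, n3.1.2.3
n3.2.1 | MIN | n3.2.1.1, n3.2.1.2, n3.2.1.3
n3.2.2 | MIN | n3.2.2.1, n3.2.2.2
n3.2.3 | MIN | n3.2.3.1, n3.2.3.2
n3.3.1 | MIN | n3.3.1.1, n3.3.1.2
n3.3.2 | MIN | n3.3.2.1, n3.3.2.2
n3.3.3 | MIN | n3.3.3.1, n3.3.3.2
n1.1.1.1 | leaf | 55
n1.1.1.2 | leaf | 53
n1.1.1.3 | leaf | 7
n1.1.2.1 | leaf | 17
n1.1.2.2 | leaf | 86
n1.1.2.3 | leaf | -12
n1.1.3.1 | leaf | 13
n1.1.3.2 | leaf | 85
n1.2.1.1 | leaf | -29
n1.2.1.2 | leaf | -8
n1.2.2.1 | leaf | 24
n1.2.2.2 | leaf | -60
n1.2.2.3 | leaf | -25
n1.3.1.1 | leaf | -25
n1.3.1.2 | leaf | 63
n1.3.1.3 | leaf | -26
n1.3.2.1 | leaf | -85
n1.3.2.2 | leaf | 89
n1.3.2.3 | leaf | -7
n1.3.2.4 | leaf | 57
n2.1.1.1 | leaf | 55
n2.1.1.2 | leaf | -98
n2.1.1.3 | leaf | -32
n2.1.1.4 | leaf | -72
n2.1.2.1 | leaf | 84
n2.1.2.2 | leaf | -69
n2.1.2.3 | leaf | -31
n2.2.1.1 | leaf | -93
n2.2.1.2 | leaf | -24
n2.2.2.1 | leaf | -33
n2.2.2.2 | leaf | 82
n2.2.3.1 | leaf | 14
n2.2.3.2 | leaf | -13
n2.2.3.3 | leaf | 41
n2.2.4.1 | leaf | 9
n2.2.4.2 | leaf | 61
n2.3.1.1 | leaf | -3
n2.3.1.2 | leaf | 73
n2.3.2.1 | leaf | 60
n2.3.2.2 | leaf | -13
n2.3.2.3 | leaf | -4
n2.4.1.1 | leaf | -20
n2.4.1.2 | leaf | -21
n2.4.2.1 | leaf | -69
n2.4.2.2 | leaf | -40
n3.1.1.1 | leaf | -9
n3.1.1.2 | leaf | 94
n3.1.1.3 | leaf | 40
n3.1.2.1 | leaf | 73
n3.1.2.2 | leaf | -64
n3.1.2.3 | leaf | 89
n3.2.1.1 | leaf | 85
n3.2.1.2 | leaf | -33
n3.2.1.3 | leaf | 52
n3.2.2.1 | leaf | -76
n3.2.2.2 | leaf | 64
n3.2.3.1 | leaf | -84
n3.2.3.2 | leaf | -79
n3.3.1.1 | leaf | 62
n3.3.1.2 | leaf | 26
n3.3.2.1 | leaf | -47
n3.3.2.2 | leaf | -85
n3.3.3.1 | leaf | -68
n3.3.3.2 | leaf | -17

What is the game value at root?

-29

n1.1.1 (MIN): min(55, 53, 7) = 7
n1.1.2 (MIN): min(17, 86, -12) = -12
n1.1.3 (MIN): min(13, 85) = 13
n1.1 (MAX): max(7, -12, 13) = 13
n1.2.1 (MIN): min(-29, -8) = -29
n1.2.2 (MIN): min(24, -60, -25) = -60
n1.2 (MAX): max(-29, -60) = -29
n1.3.1 (MIN): min(-25, 63, -26) = -26
n1.3.2 (MIN): min(-85, 89, -7, 57) = -85
n1.3 (MAX): max(-26, -85) = -26
n1 (MIN): min(13, -29, -26) = -29
n2.1.1 (MIN): min(55, -98, -32, -72) = -98
n2.1.2 (MIN): min(84, -69, -31) = -69
n2.1 (MAX): max(-98, -69) = -69
n2.2.1 (MIN): min(-93, -24) = -93
n2.2.2 (MIN): min(-33, 82) = -33
n2.2.3 (MIN): min(14, -13, 41) = -13
n2.2.4 (MIN): min(9, 61) = 9
n2.2 (MAX): max(-93, -33, -13, 9) = 9
n2.3.1 (MIN): min(-3, 73) = -3
n2.3.2 (MIN): min(60, -13, -4) = -13
n2.3 (MAX): max(-3, -13) = -3
n2.4.1 (MIN): min(-20, -21) = -21
n2.4.2 (MIN): min(-69, -40) = -69
n2.4 (MAX): max(-21, -69) = -21
n2 (MIN): min(-69, 9, -3, -21) = -69
n3.1.1 (MIN): min(-9, 94, 40) = -9
n3.1.2 (MIN): min(73, -64, 89) = -64
n3.1 (MAX): max(-9, -64) = -9
n3.2.1 (MIN): min(85, -33, 52) = -33
n3.2.2 (MIN): min(-76, 64) = -76
n3.2.3 (MIN): min(-84, -79) = -84
n3.2 (MAX): max(-33, -76, -84) = -33
n3.3.1 (MIN): min(62, 26) = 26
n3.3.2 (MIN): min(-47, -85) = -85
n3.3.3 (MIN): min(-68, -17) = -68
n3.3 (MAX): max(26, -85, -68) = 26
n3 (MIN): min(-9, -33, 26) = -33
root (MAX): max(-29, -69, -33) = -29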